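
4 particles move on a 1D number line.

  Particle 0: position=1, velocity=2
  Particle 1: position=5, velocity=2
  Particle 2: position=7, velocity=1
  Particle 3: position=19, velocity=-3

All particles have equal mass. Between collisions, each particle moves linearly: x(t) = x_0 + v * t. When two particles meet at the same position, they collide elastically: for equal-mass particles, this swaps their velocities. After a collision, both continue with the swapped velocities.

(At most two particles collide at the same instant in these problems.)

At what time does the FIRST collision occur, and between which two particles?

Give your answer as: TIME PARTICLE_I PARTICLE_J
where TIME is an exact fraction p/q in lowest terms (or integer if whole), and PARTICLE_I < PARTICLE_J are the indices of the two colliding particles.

Answer: 2 1 2

Derivation:
Pair (0,1): pos 1,5 vel 2,2 -> not approaching (rel speed 0 <= 0)
Pair (1,2): pos 5,7 vel 2,1 -> gap=2, closing at 1/unit, collide at t=2
Pair (2,3): pos 7,19 vel 1,-3 -> gap=12, closing at 4/unit, collide at t=3
Earliest collision: t=2 between 1 and 2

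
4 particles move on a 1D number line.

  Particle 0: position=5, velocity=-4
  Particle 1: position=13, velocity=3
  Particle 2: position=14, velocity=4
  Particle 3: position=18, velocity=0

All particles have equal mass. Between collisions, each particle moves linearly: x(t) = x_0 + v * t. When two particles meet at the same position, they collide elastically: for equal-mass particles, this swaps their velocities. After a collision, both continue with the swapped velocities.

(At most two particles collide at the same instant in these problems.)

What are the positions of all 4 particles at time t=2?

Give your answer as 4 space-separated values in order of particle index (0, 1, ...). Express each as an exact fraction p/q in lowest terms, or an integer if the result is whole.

Answer: -3 18 19 22

Derivation:
Collision at t=1: particles 2 and 3 swap velocities; positions: p0=1 p1=16 p2=18 p3=18; velocities now: v0=-4 v1=3 v2=0 v3=4
Collision at t=5/3: particles 1 and 2 swap velocities; positions: p0=-5/3 p1=18 p2=18 p3=62/3; velocities now: v0=-4 v1=0 v2=3 v3=4
Advance to t=2 (no further collisions before then); velocities: v0=-4 v1=0 v2=3 v3=4; positions = -3 18 19 22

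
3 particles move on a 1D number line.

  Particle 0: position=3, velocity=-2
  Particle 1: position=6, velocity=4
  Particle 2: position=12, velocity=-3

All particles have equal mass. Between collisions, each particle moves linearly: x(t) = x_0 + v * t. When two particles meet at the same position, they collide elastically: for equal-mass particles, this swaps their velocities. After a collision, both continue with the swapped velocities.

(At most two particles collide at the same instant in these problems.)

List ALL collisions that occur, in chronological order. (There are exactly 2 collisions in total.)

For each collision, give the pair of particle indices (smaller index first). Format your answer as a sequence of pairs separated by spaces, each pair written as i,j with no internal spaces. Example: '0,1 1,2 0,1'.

Answer: 1,2 0,1

Derivation:
Collision at t=6/7: particles 1 and 2 swap velocities; positions: p0=9/7 p1=66/7 p2=66/7; velocities now: v0=-2 v1=-3 v2=4
Collision at t=9: particles 0 and 1 swap velocities; positions: p0=-15 p1=-15 p2=42; velocities now: v0=-3 v1=-2 v2=4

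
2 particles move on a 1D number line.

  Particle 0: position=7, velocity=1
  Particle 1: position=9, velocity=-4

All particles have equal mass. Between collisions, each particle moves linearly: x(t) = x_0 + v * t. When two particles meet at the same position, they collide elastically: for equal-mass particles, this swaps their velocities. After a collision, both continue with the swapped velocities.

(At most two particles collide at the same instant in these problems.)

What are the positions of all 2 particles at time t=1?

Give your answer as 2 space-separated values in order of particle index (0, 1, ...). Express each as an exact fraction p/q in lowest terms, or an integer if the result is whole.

Answer: 5 8

Derivation:
Collision at t=2/5: particles 0 and 1 swap velocities; positions: p0=37/5 p1=37/5; velocities now: v0=-4 v1=1
Advance to t=1 (no further collisions before then); velocities: v0=-4 v1=1; positions = 5 8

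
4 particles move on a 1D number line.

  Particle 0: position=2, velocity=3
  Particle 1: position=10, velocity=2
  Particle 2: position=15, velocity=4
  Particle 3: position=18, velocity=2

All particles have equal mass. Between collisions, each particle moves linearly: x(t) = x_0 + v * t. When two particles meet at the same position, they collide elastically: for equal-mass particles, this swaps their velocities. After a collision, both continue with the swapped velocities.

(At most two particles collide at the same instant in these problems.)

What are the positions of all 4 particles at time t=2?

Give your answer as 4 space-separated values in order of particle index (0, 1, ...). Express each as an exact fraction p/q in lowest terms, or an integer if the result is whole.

Answer: 8 14 22 23

Derivation:
Collision at t=3/2: particles 2 and 3 swap velocities; positions: p0=13/2 p1=13 p2=21 p3=21; velocities now: v0=3 v1=2 v2=2 v3=4
Advance to t=2 (no further collisions before then); velocities: v0=3 v1=2 v2=2 v3=4; positions = 8 14 22 23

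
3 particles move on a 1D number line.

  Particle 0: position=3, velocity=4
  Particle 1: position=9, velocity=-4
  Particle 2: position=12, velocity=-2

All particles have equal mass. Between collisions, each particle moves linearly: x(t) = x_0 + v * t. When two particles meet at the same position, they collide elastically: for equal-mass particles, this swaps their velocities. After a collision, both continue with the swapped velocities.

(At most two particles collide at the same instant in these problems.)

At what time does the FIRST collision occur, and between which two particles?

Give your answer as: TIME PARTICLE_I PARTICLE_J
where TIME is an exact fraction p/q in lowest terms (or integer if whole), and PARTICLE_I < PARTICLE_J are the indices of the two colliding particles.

Pair (0,1): pos 3,9 vel 4,-4 -> gap=6, closing at 8/unit, collide at t=3/4
Pair (1,2): pos 9,12 vel -4,-2 -> not approaching (rel speed -2 <= 0)
Earliest collision: t=3/4 between 0 and 1

Answer: 3/4 0 1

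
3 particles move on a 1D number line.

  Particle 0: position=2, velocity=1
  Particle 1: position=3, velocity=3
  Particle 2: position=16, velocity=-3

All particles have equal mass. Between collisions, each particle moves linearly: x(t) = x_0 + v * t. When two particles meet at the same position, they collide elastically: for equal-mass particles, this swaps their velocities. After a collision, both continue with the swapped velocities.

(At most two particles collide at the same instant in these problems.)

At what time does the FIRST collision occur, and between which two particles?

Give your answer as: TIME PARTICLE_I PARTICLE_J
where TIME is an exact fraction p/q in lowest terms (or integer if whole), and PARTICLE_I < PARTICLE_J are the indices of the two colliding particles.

Pair (0,1): pos 2,3 vel 1,3 -> not approaching (rel speed -2 <= 0)
Pair (1,2): pos 3,16 vel 3,-3 -> gap=13, closing at 6/unit, collide at t=13/6
Earliest collision: t=13/6 between 1 and 2

Answer: 13/6 1 2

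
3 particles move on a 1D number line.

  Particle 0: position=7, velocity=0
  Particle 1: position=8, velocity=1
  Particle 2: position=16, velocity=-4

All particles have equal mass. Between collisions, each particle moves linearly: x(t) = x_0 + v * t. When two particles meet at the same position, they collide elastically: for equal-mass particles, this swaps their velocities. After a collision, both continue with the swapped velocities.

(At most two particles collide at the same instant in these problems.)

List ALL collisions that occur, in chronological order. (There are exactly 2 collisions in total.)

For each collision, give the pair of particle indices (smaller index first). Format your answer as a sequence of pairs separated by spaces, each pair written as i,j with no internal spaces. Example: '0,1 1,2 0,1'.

Collision at t=8/5: particles 1 and 2 swap velocities; positions: p0=7 p1=48/5 p2=48/5; velocities now: v0=0 v1=-4 v2=1
Collision at t=9/4: particles 0 and 1 swap velocities; positions: p0=7 p1=7 p2=41/4; velocities now: v0=-4 v1=0 v2=1

Answer: 1,2 0,1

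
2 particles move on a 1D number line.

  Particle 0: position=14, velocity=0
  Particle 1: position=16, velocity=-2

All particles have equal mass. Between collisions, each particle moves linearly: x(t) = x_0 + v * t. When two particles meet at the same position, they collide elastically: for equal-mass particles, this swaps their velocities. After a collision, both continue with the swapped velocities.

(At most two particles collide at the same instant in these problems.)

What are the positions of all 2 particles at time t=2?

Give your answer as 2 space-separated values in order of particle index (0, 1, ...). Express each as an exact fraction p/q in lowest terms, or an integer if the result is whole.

Collision at t=1: particles 0 and 1 swap velocities; positions: p0=14 p1=14; velocities now: v0=-2 v1=0
Advance to t=2 (no further collisions before then); velocities: v0=-2 v1=0; positions = 12 14

Answer: 12 14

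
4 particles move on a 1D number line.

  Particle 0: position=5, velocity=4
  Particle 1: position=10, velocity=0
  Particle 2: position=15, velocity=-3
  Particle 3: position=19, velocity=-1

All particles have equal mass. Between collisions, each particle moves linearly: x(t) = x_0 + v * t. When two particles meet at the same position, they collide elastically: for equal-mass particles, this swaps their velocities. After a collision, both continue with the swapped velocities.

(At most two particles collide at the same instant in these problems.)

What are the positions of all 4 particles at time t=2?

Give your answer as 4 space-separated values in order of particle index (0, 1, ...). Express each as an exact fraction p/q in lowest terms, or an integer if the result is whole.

Collision at t=5/4: particles 0 and 1 swap velocities; positions: p0=10 p1=10 p2=45/4 p3=71/4; velocities now: v0=0 v1=4 v2=-3 v3=-1
Collision at t=10/7: particles 1 and 2 swap velocities; positions: p0=10 p1=75/7 p2=75/7 p3=123/7; velocities now: v0=0 v1=-3 v2=4 v3=-1
Collision at t=5/3: particles 0 and 1 swap velocities; positions: p0=10 p1=10 p2=35/3 p3=52/3; velocities now: v0=-3 v1=0 v2=4 v3=-1
Advance to t=2 (no further collisions before then); velocities: v0=-3 v1=0 v2=4 v3=-1; positions = 9 10 13 17

Answer: 9 10 13 17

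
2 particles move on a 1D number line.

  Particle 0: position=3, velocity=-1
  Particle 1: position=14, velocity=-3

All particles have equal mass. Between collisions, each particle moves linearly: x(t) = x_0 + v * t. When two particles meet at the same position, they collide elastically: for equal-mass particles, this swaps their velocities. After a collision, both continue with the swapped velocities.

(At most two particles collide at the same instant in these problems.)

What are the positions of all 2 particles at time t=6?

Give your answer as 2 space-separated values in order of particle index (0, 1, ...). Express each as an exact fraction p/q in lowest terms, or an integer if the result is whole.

Collision at t=11/2: particles 0 and 1 swap velocities; positions: p0=-5/2 p1=-5/2; velocities now: v0=-3 v1=-1
Advance to t=6 (no further collisions before then); velocities: v0=-3 v1=-1; positions = -4 -3

Answer: -4 -3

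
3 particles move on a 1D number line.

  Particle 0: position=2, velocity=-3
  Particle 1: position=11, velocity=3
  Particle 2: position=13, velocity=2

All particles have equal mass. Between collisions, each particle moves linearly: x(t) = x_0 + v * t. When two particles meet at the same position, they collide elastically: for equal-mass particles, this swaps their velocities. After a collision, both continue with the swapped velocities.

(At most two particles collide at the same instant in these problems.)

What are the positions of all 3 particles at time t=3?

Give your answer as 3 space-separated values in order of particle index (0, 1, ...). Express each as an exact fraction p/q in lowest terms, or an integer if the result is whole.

Answer: -7 19 20

Derivation:
Collision at t=2: particles 1 and 2 swap velocities; positions: p0=-4 p1=17 p2=17; velocities now: v0=-3 v1=2 v2=3
Advance to t=3 (no further collisions before then); velocities: v0=-3 v1=2 v2=3; positions = -7 19 20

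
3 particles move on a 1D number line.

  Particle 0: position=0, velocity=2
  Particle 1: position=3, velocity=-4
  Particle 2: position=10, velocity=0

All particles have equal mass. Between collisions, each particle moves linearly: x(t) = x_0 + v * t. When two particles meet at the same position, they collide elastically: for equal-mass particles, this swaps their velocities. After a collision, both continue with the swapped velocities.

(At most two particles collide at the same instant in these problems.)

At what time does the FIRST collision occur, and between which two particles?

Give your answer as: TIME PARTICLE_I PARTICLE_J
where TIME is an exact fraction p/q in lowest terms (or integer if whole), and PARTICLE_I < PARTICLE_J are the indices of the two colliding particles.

Pair (0,1): pos 0,3 vel 2,-4 -> gap=3, closing at 6/unit, collide at t=1/2
Pair (1,2): pos 3,10 vel -4,0 -> not approaching (rel speed -4 <= 0)
Earliest collision: t=1/2 between 0 and 1

Answer: 1/2 0 1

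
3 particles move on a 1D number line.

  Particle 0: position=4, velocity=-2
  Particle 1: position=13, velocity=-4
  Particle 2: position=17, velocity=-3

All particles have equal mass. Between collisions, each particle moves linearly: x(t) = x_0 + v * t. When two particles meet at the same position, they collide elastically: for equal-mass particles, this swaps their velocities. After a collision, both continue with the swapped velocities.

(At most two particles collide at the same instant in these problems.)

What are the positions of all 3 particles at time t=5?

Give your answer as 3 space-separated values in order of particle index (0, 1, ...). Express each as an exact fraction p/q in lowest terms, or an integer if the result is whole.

Collision at t=9/2: particles 0 and 1 swap velocities; positions: p0=-5 p1=-5 p2=7/2; velocities now: v0=-4 v1=-2 v2=-3
Advance to t=5 (no further collisions before then); velocities: v0=-4 v1=-2 v2=-3; positions = -7 -6 2

Answer: -7 -6 2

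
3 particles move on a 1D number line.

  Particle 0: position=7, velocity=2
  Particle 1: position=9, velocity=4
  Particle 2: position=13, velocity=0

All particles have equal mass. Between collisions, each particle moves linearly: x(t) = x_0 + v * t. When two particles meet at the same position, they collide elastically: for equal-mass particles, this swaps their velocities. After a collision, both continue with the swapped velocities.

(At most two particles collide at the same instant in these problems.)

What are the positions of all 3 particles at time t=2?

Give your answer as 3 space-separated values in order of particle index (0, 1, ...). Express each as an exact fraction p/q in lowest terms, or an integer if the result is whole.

Collision at t=1: particles 1 and 2 swap velocities; positions: p0=9 p1=13 p2=13; velocities now: v0=2 v1=0 v2=4
Advance to t=2 (no further collisions before then); velocities: v0=2 v1=0 v2=4; positions = 11 13 17

Answer: 11 13 17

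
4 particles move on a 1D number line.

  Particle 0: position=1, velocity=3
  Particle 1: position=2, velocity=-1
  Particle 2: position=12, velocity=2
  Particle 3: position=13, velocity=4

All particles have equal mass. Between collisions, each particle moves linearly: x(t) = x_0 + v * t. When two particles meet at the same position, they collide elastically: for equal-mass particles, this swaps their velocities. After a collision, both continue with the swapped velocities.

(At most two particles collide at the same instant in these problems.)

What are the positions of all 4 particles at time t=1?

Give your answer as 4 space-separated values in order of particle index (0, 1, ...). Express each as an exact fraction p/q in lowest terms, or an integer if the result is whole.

Answer: 1 4 14 17

Derivation:
Collision at t=1/4: particles 0 and 1 swap velocities; positions: p0=7/4 p1=7/4 p2=25/2 p3=14; velocities now: v0=-1 v1=3 v2=2 v3=4
Advance to t=1 (no further collisions before then); velocities: v0=-1 v1=3 v2=2 v3=4; positions = 1 4 14 17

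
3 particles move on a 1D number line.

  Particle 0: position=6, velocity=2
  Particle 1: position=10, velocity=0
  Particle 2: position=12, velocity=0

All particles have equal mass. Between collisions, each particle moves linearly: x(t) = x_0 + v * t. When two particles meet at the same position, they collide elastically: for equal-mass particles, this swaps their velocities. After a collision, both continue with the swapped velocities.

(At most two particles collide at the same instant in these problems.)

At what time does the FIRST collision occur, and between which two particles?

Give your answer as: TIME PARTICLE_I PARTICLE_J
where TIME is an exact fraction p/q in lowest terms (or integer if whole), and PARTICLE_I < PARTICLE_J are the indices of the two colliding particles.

Answer: 2 0 1

Derivation:
Pair (0,1): pos 6,10 vel 2,0 -> gap=4, closing at 2/unit, collide at t=2
Pair (1,2): pos 10,12 vel 0,0 -> not approaching (rel speed 0 <= 0)
Earliest collision: t=2 between 0 and 1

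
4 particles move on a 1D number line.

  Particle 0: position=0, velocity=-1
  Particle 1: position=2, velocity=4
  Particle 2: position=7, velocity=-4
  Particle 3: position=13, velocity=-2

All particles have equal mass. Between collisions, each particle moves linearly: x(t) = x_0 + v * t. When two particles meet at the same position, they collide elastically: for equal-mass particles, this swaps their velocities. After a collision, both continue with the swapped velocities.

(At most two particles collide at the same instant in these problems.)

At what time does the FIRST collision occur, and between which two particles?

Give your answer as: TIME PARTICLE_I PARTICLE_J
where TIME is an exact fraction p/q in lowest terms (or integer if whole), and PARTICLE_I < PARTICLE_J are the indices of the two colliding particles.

Pair (0,1): pos 0,2 vel -1,4 -> not approaching (rel speed -5 <= 0)
Pair (1,2): pos 2,7 vel 4,-4 -> gap=5, closing at 8/unit, collide at t=5/8
Pair (2,3): pos 7,13 vel -4,-2 -> not approaching (rel speed -2 <= 0)
Earliest collision: t=5/8 between 1 and 2

Answer: 5/8 1 2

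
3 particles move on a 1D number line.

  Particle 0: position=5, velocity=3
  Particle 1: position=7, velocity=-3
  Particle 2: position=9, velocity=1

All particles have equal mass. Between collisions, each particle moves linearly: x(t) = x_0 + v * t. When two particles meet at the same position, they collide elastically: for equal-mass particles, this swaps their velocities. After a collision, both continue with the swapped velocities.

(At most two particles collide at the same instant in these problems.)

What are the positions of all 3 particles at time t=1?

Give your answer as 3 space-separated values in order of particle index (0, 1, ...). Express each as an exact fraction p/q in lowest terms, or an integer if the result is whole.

Collision at t=1/3: particles 0 and 1 swap velocities; positions: p0=6 p1=6 p2=28/3; velocities now: v0=-3 v1=3 v2=1
Advance to t=1 (no further collisions before then); velocities: v0=-3 v1=3 v2=1; positions = 4 8 10

Answer: 4 8 10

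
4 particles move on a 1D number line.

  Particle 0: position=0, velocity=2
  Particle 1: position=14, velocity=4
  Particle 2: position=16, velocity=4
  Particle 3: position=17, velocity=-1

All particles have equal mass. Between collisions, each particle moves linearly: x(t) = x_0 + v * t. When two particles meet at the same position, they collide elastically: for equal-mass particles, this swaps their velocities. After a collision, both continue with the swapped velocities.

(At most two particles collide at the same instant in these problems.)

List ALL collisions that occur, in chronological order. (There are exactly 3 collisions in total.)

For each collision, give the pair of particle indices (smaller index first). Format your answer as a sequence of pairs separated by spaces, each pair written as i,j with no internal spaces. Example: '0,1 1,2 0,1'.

Answer: 2,3 1,2 0,1

Derivation:
Collision at t=1/5: particles 2 and 3 swap velocities; positions: p0=2/5 p1=74/5 p2=84/5 p3=84/5; velocities now: v0=2 v1=4 v2=-1 v3=4
Collision at t=3/5: particles 1 and 2 swap velocities; positions: p0=6/5 p1=82/5 p2=82/5 p3=92/5; velocities now: v0=2 v1=-1 v2=4 v3=4
Collision at t=17/3: particles 0 and 1 swap velocities; positions: p0=34/3 p1=34/3 p2=110/3 p3=116/3; velocities now: v0=-1 v1=2 v2=4 v3=4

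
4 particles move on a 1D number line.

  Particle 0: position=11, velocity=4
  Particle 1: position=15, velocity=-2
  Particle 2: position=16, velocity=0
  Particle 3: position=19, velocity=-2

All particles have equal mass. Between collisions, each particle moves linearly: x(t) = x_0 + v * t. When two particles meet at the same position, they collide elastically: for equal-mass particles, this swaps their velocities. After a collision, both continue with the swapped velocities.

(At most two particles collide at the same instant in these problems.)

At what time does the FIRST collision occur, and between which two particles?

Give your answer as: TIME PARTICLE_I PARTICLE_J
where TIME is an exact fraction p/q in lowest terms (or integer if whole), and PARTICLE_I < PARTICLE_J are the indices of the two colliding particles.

Pair (0,1): pos 11,15 vel 4,-2 -> gap=4, closing at 6/unit, collide at t=2/3
Pair (1,2): pos 15,16 vel -2,0 -> not approaching (rel speed -2 <= 0)
Pair (2,3): pos 16,19 vel 0,-2 -> gap=3, closing at 2/unit, collide at t=3/2
Earliest collision: t=2/3 between 0 and 1

Answer: 2/3 0 1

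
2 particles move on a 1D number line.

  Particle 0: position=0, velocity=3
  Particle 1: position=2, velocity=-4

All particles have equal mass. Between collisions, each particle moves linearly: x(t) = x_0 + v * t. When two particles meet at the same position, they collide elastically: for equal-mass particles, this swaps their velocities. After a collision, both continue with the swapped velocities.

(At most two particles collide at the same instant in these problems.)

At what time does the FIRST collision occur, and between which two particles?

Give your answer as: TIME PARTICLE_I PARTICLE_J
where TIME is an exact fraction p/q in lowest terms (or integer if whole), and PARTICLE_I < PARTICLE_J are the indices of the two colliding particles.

Pair (0,1): pos 0,2 vel 3,-4 -> gap=2, closing at 7/unit, collide at t=2/7
Earliest collision: t=2/7 between 0 and 1

Answer: 2/7 0 1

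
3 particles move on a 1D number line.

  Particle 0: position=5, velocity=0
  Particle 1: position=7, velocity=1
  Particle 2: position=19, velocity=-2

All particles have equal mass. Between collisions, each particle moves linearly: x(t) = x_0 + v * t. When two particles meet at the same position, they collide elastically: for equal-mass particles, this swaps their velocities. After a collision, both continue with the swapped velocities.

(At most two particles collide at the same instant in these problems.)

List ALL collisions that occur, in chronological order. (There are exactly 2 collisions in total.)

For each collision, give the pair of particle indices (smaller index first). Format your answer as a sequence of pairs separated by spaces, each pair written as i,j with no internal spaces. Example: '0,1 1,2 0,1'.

Answer: 1,2 0,1

Derivation:
Collision at t=4: particles 1 and 2 swap velocities; positions: p0=5 p1=11 p2=11; velocities now: v0=0 v1=-2 v2=1
Collision at t=7: particles 0 and 1 swap velocities; positions: p0=5 p1=5 p2=14; velocities now: v0=-2 v1=0 v2=1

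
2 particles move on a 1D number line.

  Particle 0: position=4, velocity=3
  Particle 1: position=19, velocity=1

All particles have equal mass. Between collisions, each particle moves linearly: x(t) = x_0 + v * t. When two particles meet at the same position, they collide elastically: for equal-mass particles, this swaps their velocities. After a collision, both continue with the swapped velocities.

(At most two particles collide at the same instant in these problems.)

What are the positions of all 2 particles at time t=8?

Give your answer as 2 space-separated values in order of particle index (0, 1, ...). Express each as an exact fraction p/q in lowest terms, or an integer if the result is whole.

Collision at t=15/2: particles 0 and 1 swap velocities; positions: p0=53/2 p1=53/2; velocities now: v0=1 v1=3
Advance to t=8 (no further collisions before then); velocities: v0=1 v1=3; positions = 27 28

Answer: 27 28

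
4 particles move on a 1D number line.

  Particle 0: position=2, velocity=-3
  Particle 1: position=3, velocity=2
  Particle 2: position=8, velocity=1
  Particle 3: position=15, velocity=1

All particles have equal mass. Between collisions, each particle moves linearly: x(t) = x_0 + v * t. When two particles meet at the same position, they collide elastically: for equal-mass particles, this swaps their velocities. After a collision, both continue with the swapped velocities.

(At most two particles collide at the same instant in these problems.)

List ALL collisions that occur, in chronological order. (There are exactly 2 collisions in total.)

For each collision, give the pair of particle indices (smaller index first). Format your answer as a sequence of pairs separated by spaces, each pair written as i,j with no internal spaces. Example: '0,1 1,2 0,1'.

Collision at t=5: particles 1 and 2 swap velocities; positions: p0=-13 p1=13 p2=13 p3=20; velocities now: v0=-3 v1=1 v2=2 v3=1
Collision at t=12: particles 2 and 3 swap velocities; positions: p0=-34 p1=20 p2=27 p3=27; velocities now: v0=-3 v1=1 v2=1 v3=2

Answer: 1,2 2,3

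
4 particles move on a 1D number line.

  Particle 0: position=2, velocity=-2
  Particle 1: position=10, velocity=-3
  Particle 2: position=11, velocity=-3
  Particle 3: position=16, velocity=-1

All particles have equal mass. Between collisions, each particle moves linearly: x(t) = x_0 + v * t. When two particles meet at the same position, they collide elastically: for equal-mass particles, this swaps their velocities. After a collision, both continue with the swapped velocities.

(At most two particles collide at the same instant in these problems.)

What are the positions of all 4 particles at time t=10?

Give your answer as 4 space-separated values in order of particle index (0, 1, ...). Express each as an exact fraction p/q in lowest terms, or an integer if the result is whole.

Collision at t=8: particles 0 and 1 swap velocities; positions: p0=-14 p1=-14 p2=-13 p3=8; velocities now: v0=-3 v1=-2 v2=-3 v3=-1
Collision at t=9: particles 1 and 2 swap velocities; positions: p0=-17 p1=-16 p2=-16 p3=7; velocities now: v0=-3 v1=-3 v2=-2 v3=-1
Advance to t=10 (no further collisions before then); velocities: v0=-3 v1=-3 v2=-2 v3=-1; positions = -20 -19 -18 6

Answer: -20 -19 -18 6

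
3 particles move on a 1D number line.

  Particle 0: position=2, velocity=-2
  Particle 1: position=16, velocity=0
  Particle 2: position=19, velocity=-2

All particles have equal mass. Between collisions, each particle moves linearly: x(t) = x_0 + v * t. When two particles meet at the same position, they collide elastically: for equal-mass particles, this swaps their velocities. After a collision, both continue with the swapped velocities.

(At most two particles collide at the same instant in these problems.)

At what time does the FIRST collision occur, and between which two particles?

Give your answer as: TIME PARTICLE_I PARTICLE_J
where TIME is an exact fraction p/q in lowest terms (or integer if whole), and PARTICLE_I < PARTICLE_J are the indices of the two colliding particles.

Answer: 3/2 1 2

Derivation:
Pair (0,1): pos 2,16 vel -2,0 -> not approaching (rel speed -2 <= 0)
Pair (1,2): pos 16,19 vel 0,-2 -> gap=3, closing at 2/unit, collide at t=3/2
Earliest collision: t=3/2 between 1 and 2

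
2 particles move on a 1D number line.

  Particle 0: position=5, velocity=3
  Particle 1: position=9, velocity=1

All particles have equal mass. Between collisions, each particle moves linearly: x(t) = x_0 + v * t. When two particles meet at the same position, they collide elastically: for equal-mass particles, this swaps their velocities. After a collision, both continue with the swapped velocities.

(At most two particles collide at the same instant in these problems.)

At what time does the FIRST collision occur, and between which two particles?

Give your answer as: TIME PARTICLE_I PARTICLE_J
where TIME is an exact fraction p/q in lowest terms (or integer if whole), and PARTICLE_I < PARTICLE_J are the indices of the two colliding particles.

Answer: 2 0 1

Derivation:
Pair (0,1): pos 5,9 vel 3,1 -> gap=4, closing at 2/unit, collide at t=2
Earliest collision: t=2 between 0 and 1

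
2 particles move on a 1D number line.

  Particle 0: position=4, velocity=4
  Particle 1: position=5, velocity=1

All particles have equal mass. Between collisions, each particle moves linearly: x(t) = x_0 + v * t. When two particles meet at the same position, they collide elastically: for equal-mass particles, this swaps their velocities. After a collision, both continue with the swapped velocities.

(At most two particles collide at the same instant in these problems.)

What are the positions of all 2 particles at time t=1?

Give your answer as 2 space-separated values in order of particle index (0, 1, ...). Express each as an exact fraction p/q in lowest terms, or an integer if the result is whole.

Answer: 6 8

Derivation:
Collision at t=1/3: particles 0 and 1 swap velocities; positions: p0=16/3 p1=16/3; velocities now: v0=1 v1=4
Advance to t=1 (no further collisions before then); velocities: v0=1 v1=4; positions = 6 8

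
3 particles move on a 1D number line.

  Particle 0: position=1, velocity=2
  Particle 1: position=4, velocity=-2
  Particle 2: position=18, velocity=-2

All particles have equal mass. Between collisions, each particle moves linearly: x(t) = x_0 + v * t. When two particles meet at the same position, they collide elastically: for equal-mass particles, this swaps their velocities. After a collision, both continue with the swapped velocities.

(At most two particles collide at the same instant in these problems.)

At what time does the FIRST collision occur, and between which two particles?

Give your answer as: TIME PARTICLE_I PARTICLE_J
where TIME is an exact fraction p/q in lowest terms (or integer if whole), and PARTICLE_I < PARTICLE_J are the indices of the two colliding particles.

Answer: 3/4 0 1

Derivation:
Pair (0,1): pos 1,4 vel 2,-2 -> gap=3, closing at 4/unit, collide at t=3/4
Pair (1,2): pos 4,18 vel -2,-2 -> not approaching (rel speed 0 <= 0)
Earliest collision: t=3/4 between 0 and 1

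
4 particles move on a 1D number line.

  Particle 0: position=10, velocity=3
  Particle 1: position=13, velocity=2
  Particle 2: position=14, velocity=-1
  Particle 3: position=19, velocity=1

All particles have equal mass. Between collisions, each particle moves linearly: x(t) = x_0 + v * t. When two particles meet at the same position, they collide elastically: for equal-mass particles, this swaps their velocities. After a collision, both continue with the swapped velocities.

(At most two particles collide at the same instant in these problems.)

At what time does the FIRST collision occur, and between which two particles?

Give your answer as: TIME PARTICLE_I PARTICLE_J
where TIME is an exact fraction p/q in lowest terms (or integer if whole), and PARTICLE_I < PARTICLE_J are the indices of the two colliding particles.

Pair (0,1): pos 10,13 vel 3,2 -> gap=3, closing at 1/unit, collide at t=3
Pair (1,2): pos 13,14 vel 2,-1 -> gap=1, closing at 3/unit, collide at t=1/3
Pair (2,3): pos 14,19 vel -1,1 -> not approaching (rel speed -2 <= 0)
Earliest collision: t=1/3 between 1 and 2

Answer: 1/3 1 2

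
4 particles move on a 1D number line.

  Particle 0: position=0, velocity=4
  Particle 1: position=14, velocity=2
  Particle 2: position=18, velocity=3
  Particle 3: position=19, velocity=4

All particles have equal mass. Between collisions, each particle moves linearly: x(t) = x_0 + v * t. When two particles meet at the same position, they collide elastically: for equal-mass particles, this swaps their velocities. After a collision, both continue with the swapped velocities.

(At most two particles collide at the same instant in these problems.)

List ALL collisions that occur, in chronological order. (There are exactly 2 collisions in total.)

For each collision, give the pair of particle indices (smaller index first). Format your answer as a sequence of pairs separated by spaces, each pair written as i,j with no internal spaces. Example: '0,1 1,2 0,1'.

Answer: 0,1 1,2

Derivation:
Collision at t=7: particles 0 and 1 swap velocities; positions: p0=28 p1=28 p2=39 p3=47; velocities now: v0=2 v1=4 v2=3 v3=4
Collision at t=18: particles 1 and 2 swap velocities; positions: p0=50 p1=72 p2=72 p3=91; velocities now: v0=2 v1=3 v2=4 v3=4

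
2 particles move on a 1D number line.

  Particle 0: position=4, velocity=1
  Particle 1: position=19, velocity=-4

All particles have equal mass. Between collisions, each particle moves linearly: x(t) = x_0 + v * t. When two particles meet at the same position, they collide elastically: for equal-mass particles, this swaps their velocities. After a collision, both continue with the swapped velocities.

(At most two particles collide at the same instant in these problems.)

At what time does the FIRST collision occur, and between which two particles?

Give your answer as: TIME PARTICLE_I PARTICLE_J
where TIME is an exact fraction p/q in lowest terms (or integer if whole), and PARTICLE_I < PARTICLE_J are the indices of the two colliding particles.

Pair (0,1): pos 4,19 vel 1,-4 -> gap=15, closing at 5/unit, collide at t=3
Earliest collision: t=3 between 0 and 1

Answer: 3 0 1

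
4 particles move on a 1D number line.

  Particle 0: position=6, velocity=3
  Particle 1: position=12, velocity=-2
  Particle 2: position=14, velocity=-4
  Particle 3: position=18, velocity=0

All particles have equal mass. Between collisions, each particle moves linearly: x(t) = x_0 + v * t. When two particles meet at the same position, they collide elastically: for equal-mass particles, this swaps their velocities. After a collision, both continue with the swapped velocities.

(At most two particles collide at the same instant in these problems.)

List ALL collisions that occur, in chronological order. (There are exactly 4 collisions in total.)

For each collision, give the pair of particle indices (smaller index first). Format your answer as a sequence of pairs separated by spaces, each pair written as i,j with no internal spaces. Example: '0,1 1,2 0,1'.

Answer: 1,2 0,1 1,2 2,3

Derivation:
Collision at t=1: particles 1 and 2 swap velocities; positions: p0=9 p1=10 p2=10 p3=18; velocities now: v0=3 v1=-4 v2=-2 v3=0
Collision at t=8/7: particles 0 and 1 swap velocities; positions: p0=66/7 p1=66/7 p2=68/7 p3=18; velocities now: v0=-4 v1=3 v2=-2 v3=0
Collision at t=6/5: particles 1 and 2 swap velocities; positions: p0=46/5 p1=48/5 p2=48/5 p3=18; velocities now: v0=-4 v1=-2 v2=3 v3=0
Collision at t=4: particles 2 and 3 swap velocities; positions: p0=-2 p1=4 p2=18 p3=18; velocities now: v0=-4 v1=-2 v2=0 v3=3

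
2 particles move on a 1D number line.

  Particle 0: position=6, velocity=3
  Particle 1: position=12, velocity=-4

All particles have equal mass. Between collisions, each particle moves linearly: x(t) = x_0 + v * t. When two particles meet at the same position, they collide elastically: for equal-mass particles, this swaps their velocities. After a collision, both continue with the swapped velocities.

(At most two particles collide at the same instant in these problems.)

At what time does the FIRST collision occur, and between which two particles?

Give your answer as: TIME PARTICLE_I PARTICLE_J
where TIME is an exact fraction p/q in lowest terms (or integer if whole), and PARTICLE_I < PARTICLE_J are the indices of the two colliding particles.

Pair (0,1): pos 6,12 vel 3,-4 -> gap=6, closing at 7/unit, collide at t=6/7
Earliest collision: t=6/7 between 0 and 1

Answer: 6/7 0 1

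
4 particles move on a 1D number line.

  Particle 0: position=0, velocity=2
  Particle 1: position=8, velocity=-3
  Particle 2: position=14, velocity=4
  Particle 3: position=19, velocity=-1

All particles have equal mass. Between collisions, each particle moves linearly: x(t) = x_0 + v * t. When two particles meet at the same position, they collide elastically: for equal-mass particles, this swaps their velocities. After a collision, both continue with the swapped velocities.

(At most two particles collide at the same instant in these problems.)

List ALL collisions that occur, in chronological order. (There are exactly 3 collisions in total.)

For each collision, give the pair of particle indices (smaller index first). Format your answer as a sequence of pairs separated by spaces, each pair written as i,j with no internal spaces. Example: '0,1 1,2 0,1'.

Collision at t=1: particles 2 and 3 swap velocities; positions: p0=2 p1=5 p2=18 p3=18; velocities now: v0=2 v1=-3 v2=-1 v3=4
Collision at t=8/5: particles 0 and 1 swap velocities; positions: p0=16/5 p1=16/5 p2=87/5 p3=102/5; velocities now: v0=-3 v1=2 v2=-1 v3=4
Collision at t=19/3: particles 1 and 2 swap velocities; positions: p0=-11 p1=38/3 p2=38/3 p3=118/3; velocities now: v0=-3 v1=-1 v2=2 v3=4

Answer: 2,3 0,1 1,2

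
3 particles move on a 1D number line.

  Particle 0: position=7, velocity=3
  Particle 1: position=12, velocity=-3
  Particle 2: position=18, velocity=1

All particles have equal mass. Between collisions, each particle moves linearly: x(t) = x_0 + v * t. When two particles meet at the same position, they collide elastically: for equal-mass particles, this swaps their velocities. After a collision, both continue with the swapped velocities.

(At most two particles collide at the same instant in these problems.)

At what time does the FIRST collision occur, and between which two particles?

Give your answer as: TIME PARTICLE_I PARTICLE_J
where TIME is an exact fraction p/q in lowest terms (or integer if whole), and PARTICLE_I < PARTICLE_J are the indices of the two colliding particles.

Answer: 5/6 0 1

Derivation:
Pair (0,1): pos 7,12 vel 3,-3 -> gap=5, closing at 6/unit, collide at t=5/6
Pair (1,2): pos 12,18 vel -3,1 -> not approaching (rel speed -4 <= 0)
Earliest collision: t=5/6 between 0 and 1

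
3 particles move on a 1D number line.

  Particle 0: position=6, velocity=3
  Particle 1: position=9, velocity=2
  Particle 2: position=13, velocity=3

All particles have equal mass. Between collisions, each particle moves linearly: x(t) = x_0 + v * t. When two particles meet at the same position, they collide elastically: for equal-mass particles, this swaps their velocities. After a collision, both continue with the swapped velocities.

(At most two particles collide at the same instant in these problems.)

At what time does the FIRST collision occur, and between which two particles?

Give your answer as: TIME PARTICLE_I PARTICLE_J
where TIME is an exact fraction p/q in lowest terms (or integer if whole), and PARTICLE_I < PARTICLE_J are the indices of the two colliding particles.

Answer: 3 0 1

Derivation:
Pair (0,1): pos 6,9 vel 3,2 -> gap=3, closing at 1/unit, collide at t=3
Pair (1,2): pos 9,13 vel 2,3 -> not approaching (rel speed -1 <= 0)
Earliest collision: t=3 between 0 and 1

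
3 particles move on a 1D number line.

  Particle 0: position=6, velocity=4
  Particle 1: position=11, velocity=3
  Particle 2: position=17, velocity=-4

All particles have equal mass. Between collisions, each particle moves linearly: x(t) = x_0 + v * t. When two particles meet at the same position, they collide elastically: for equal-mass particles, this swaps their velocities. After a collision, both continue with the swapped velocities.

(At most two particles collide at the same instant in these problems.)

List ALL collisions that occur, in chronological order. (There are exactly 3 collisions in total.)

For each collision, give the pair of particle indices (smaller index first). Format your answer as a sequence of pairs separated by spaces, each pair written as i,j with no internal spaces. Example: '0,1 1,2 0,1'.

Collision at t=6/7: particles 1 and 2 swap velocities; positions: p0=66/7 p1=95/7 p2=95/7; velocities now: v0=4 v1=-4 v2=3
Collision at t=11/8: particles 0 and 1 swap velocities; positions: p0=23/2 p1=23/2 p2=121/8; velocities now: v0=-4 v1=4 v2=3
Collision at t=5: particles 1 and 2 swap velocities; positions: p0=-3 p1=26 p2=26; velocities now: v0=-4 v1=3 v2=4

Answer: 1,2 0,1 1,2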